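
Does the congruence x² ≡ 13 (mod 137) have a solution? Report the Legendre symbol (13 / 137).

Euler's criterion: (13/137) ≡ 13^68 (mod 137).
13^2 ≡ 32 (mod 137)
13^4 ≡ 65 (mod 137)
13^8 ≡ 115 (mod 137)
13^16 ≡ 73 (mod 137)
13^32 ≡ 123 (mod 137)
13^64 ≡ 59 (mod 137)
13^68 = 13^(64+4) ≡ 136 (mod 137).
Result is 136 ≡ −1, so (13/137) = −1.

-1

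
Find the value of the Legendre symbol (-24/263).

-1

First reduce: -24 ≡ 239 (mod 263).
Reciprocity: 239 ≡ 3 and 263 ≡ 3 (mod 4), so (239/263) = −(263/239).
Reduce top mod 239: now compute (24/239).
Pull out 2^3: since 239 ≡ 7 (mod 8), (2/239) = +1, so (2/239)^3 = +1.
Reciprocity: 3 ≡ 3 and 239 ≡ 3 (mod 4), so (3/239) = −(239/3).
Reduce top mod 3: now compute (2/3).
Pull out 2: since 3 ≡ 3 (mod 8), (2/3) = -1.
Reached (1/3) = 1. Collecting the sign flips along the way, the symbol is -1.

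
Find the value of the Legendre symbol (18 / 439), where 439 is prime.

Euler's criterion: (18/439) ≡ 18^219 (mod 439).
18^2 ≡ 324 (mod 439)
18^4 ≡ 55 (mod 439)
18^8 ≡ 391 (mod 439)
18^16 ≡ 109 (mod 439)
18^32 ≡ 28 (mod 439)
18^64 ≡ 345 (mod 439)
18^128 ≡ 56 (mod 439)
18^219 = 18^(128+64+16+8+2+1) ≡ 1 (mod 439).
Result is 1, so (18/439) = 1.

1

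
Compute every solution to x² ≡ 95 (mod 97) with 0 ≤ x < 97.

17, 80

97 ≡ 1 (mod 4), so we find a root by search.
Trying successive values, 17² = 289 ≡ 95 (mod 97). The other root is 97 − 17 = 80.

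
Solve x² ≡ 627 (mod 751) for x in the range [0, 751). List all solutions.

Since 751 ≡ 3 (mod 4), a square root of 627 is 627^((751+1)/4) = 627^188 mod 751.
Repeated squaring: 627^2≡356, 627^4≡568, 627^8≡445, 627^16≡512, 627^32≡45, 627^64≡523, 627^128≡165 (mod 751).
627^188 = 627^(128+32+16+8+4) ≡ 341 (mod 751).
Check: 341² = 116281 ≡ 627 (mod 751). The two roots are 341 and 410.

341, 410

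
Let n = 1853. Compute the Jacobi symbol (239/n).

Reciprocity: 239 ≡ 3 and 1853 ≡ 1 (mod 4), so (239/1853) = +(1853/239).
Reduce top mod 239: now compute (180/239).
Pull out 2^2: since 239 ≡ 7 (mod 8), (2/239) = +1, so (2/239)^2 = +1.
Reciprocity: 45 ≡ 1 and 239 ≡ 3 (mod 4), so (45/239) = +(239/45).
Reduce top mod 45: now compute (14/45).
Pull out 2: since 45 ≡ 5 (mod 8), (2/45) = -1.
Reciprocity: 7 ≡ 3 and 45 ≡ 1 (mod 4), so (7/45) = +(45/7).
Reduce top mod 7: now compute (3/7).
Reciprocity: 3 ≡ 3 and 7 ≡ 3 (mod 4), so (3/7) = −(7/3).
Reduce top mod 3: now compute (1/3).
Reached (1/3) = 1. Collecting the sign flips along the way, the symbol is +1.

1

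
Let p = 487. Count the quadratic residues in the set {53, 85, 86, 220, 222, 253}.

5

(53/487) = +1 → QR.
(85/487) = +1 → QR.
(86/487) = -1 → non-residue.
(220/487) = +1 → QR.
(222/487) = +1 → QR.
(253/487) = +1 → QR.
Total quadratic residues among the 6: 5.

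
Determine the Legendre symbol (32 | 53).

Pull out 2^5: since 53 ≡ 5 (mod 8), (2/53) = -1, so (2/53)^5 = -1.
Reached (1/53) = 1. Collecting the sign flips along the way, the symbol is -1.

-1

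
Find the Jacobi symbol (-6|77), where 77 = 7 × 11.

First reduce: -6 ≡ 71 (mod 77).
Reciprocity: 71 ≡ 3 and 77 ≡ 1 (mod 4), so (71/77) = +(77/71).
Reduce top mod 71: now compute (6/71).
Pull out 2: since 71 ≡ 7 (mod 8), (2/71) = +1.
Reciprocity: 3 ≡ 3 and 71 ≡ 3 (mod 4), so (3/71) = −(71/3).
Reduce top mod 3: now compute (2/3).
Pull out 2: since 3 ≡ 3 (mod 8), (2/3) = -1.
Reached (1/3) = 1. Collecting the sign flips along the way, the symbol is +1.

1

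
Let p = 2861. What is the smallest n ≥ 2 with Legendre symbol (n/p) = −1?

2

(2/2861) = −1, so 2 is the smallest positive non-residue mod 2861.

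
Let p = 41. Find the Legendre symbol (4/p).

Euler's criterion: (4/41) ≡ 4^20 (mod 41).
4^2 ≡ 16 (mod 41)
4^4 ≡ 10 (mod 41)
4^8 ≡ 18 (mod 41)
4^16 ≡ 37 (mod 41)
4^20 = 4^(16+4) ≡ 1 (mod 41).
Result is 1, so (4/41) = 1.

1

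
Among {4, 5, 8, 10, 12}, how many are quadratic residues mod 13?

3

(4/13) = +1 → QR.
(5/13) = -1 → non-residue.
(8/13) = -1 → non-residue.
(10/13) = +1 → QR.
(12/13) = +1 → QR.
Total quadratic residues among the 5: 3.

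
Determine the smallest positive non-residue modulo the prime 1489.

7

(2/1489) = +1, so 2 is a residue.
(3/1489) = +1, so 3 is a residue.
(4/1489) = +1, so 4 is a residue.
(5/1489) = +1, so 5 is a residue.
(6/1489) = +1, so 6 is a residue.
(7/1489) = −1, so 7 is the smallest positive non-residue mod 1489.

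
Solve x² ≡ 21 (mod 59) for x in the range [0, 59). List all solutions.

Since 59 ≡ 3 (mod 4), a square root of 21 is 21^((59+1)/4) = 21^15 mod 59.
Repeated squaring: 21^2≡28, 21^4≡17, 21^8≡53 (mod 59).
21^15 = 21^(8+4+2+1) ≡ 27 (mod 59).
Check: 27² = 729 ≡ 21 (mod 59). The two roots are 27 and 32.

27, 32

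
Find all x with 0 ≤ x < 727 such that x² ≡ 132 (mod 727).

221, 506

Since 727 ≡ 3 (mod 4), a square root of 132 is 132^((727+1)/4) = 132^182 mod 727.
Repeated squaring: 132^2≡703, 132^4≡576, 132^8≡264, 132^16≡631, 132^32≡492, 132^64≡700, 132^128≡2 (mod 727).
132^182 = 132^(128+32+16+4+2) ≡ 221 (mod 727).
Check: 221² = 48841 ≡ 132 (mod 727). The two roots are 221 and 506.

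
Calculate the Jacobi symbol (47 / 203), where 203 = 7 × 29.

1

Reciprocity: 47 ≡ 3 and 203 ≡ 3 (mod 4), so (47/203) = −(203/47).
Reduce top mod 47: now compute (15/47).
Reciprocity: 15 ≡ 3 and 47 ≡ 3 (mod 4), so (15/47) = −(47/15).
Reduce top mod 15: now compute (2/15).
Pull out 2: since 15 ≡ 7 (mod 8), (2/15) = +1.
Reached (1/15) = 1. Collecting the sign flips along the way, the symbol is +1.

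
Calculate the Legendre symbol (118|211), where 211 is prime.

-1

Pull out 2: since 211 ≡ 3 (mod 8), (2/211) = -1.
Reciprocity: 59 ≡ 3 and 211 ≡ 3 (mod 4), so (59/211) = −(211/59).
Reduce top mod 59: now compute (34/59).
Pull out 2: since 59 ≡ 3 (mod 8), (2/59) = -1.
Reciprocity: 17 ≡ 1 and 59 ≡ 3 (mod 4), so (17/59) = +(59/17).
Reduce top mod 17: now compute (8/17).
Pull out 2^3: since 17 ≡ 1 (mod 8), (2/17) = +1, so (2/17)^3 = +1.
Reached (1/17) = 1. Collecting the sign flips along the way, the symbol is -1.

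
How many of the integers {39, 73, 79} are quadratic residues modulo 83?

(39/83) = -1 → non-residue.
(73/83) = -1 → non-residue.
(79/83) = -1 → non-residue.
Total quadratic residues among the 3: 0.

0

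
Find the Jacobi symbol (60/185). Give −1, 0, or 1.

Pull out 2^2: since 185 ≡ 1 (mod 8), (2/185) = +1, so (2/185)^2 = +1.
Reciprocity: 15 ≡ 3 and 185 ≡ 1 (mod 4), so (15/185) = +(185/15).
Reduce top mod 15: now compute (5/15).
Reciprocity: 5 ≡ 1 and 15 ≡ 3 (mod 4), so (5/15) = +(15/5).
Reduce top mod 5: now compute (0/5).
Top reduces to 0: gcd > 1, so the symbol is 0.

0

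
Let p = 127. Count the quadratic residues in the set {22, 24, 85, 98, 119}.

(22/127) = +1 → QR.
(24/127) = -1 → non-residue.
(85/127) = -1 → non-residue.
(98/127) = +1 → QR.
(119/127) = -1 → non-residue.
Total quadratic residues among the 5: 2.

2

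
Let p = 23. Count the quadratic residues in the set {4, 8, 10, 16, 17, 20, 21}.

(4/23) = +1 → QR.
(8/23) = +1 → QR.
(10/23) = -1 → non-residue.
(16/23) = +1 → QR.
(17/23) = -1 → non-residue.
(20/23) = -1 → non-residue.
(21/23) = -1 → non-residue.
Total quadratic residues among the 7: 3.

3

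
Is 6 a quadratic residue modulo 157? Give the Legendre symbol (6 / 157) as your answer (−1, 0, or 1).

-1

Euler's criterion: (6/157) ≡ 6^78 (mod 157).
6^2 ≡ 36 (mod 157)
6^4 ≡ 40 (mod 157)
6^8 ≡ 30 (mod 157)
6^16 ≡ 115 (mod 157)
6^32 ≡ 37 (mod 157)
6^64 ≡ 113 (mod 157)
6^78 = 6^(64+8+4+2) ≡ 156 (mod 157).
Result is 156 ≡ −1, so (6/157) = −1.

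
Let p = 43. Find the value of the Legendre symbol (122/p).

First reduce: 122 ≡ 36 (mod 43).
Pull out 2^2: since 43 ≡ 3 (mod 8), (2/43) = -1, so (2/43)^2 = +1.
Reciprocity: 9 ≡ 1 and 43 ≡ 3 (mod 4), so (9/43) = +(43/9).
Reduce top mod 9: now compute (7/9).
Reciprocity: 7 ≡ 3 and 9 ≡ 1 (mod 4), so (7/9) = +(9/7).
Reduce top mod 7: now compute (2/7).
Pull out 2: since 7 ≡ 7 (mod 8), (2/7) = +1.
Reached (1/7) = 1. Collecting the sign flips along the way, the symbol is +1.

1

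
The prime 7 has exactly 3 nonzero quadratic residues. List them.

Square k = 1,…,3 (k and 7−k give the same square):
1²=1, 2²=4, 3²≡2 (mod 7).
So the quadratic residues mod 7 are {1, 2, 4}.

1,2,4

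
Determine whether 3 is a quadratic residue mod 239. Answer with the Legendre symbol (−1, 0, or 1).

Reciprocity: 3 ≡ 3 and 239 ≡ 3 (mod 4), so (3/239) = −(239/3).
Reduce top mod 3: now compute (2/3).
Pull out 2: since 3 ≡ 3 (mod 8), (2/3) = -1.
Reached (1/3) = 1. Collecting the sign flips along the way, the symbol is +1.

1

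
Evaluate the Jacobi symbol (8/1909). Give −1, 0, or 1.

Pull out 2^3: since 1909 ≡ 5 (mod 8), (2/1909) = -1, so (2/1909)^3 = -1.
Reached (1/1909) = 1. Collecting the sign flips along the way, the symbol is -1.

-1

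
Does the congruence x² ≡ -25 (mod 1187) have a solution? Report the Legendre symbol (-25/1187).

First reduce: -25 ≡ 1162 (mod 1187).
Pull out 2: since 1187 ≡ 3 (mod 8), (2/1187) = -1.
Reciprocity: 581 ≡ 1 and 1187 ≡ 3 (mod 4), so (581/1187) = +(1187/581).
Reduce top mod 581: now compute (25/581).
Reciprocity: 25 ≡ 1 and 581 ≡ 1 (mod 4), so (25/581) = +(581/25).
Reduce top mod 25: now compute (6/25).
Pull out 2: since 25 ≡ 1 (mod 8), (2/25) = +1.
Reciprocity: 3 ≡ 3 and 25 ≡ 1 (mod 4), so (3/25) = +(25/3).
Reduce top mod 3: now compute (1/3).
Reached (1/3) = 1. Collecting the sign flips along the way, the symbol is -1.

-1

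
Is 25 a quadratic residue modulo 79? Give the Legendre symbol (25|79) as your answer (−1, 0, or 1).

1

Euler's criterion: (25/79) ≡ 25^39 (mod 79).
25^2 ≡ 72 (mod 79)
25^4 ≡ 49 (mod 79)
25^8 ≡ 31 (mod 79)
25^16 ≡ 13 (mod 79)
25^32 ≡ 11 (mod 79)
25^39 = 25^(32+4+2+1) ≡ 1 (mod 79).
Result is 1, so (25/79) = 1.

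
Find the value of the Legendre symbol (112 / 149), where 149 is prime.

1

Pull out 2^4: since 149 ≡ 5 (mod 8), (2/149) = -1, so (2/149)^4 = +1.
Reciprocity: 7 ≡ 3 and 149 ≡ 1 (mod 4), so (7/149) = +(149/7).
Reduce top mod 7: now compute (2/7).
Pull out 2: since 7 ≡ 7 (mod 8), (2/7) = +1.
Reached (1/7) = 1. Collecting the sign flips along the way, the symbol is +1.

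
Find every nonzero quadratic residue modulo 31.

1 2 4 5 7 8 9 10 14 16 18 19 20 25 28

Square k = 1,…,15 (k and 31−k give the same square):
1²=1, 2²=4, 3²=9, 4²=16, 5²=25, 6²≡5, 7²≡18, 8²≡2, 9²≡19, 10²≡7, 11²≡28, 12²≡20, 13²≡14, 14²≡10, 15²≡8 (mod 31).
So the quadratic residues mod 31 are {1, 2, 4, 5, 7, 8, 9, 10, 14, 16, 18, 19, 20, 25, 28}.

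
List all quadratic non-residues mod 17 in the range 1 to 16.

3,5,6,7,10,11,12,14

Square k = 1,…,8 (k and 17−k give the same square):
1²=1, 2²=4, 3²=9, 4²=16, 5²≡8, 6²≡2, 7²≡15, 8²≡13 (mod 17).
The residues are {1, 2, 4, 8, 9, 13, 15, 16}; the non-residues are the remaining 8 nonzero classes.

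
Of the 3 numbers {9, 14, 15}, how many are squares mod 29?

1

(9/29) = +1 → QR.
(14/29) = -1 → non-residue.
(15/29) = -1 → non-residue.
Total quadratic residues among the 3: 1.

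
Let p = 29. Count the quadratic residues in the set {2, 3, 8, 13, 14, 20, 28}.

3

(2/29) = -1 → non-residue.
(3/29) = -1 → non-residue.
(8/29) = -1 → non-residue.
(13/29) = +1 → QR.
(14/29) = -1 → non-residue.
(20/29) = +1 → QR.
(28/29) = +1 → QR.
Total quadratic residues among the 7: 3.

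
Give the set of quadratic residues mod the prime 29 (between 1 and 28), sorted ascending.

Square k = 1,…,14 (k and 29−k give the same square):
1²=1, 2²=4, 3²=9, 4²=16, 5²=25, 6²≡7, 7²≡20, 8²≡6, 9²≡23, 10²≡13, 11²≡5, 12²≡28, 13²≡24, 14²≡22 (mod 29).
So the quadratic residues mod 29 are {1, 4, 5, 6, 7, 9, 13, 16, 20, 22, 23, 24, 25, 28}.

1,4,5,6,7,9,13,16,20,22,23,24,25,28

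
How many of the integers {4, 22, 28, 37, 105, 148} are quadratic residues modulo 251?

(4/251) = +1 → QR.
(22/251) = +1 → QR.
(28/251) = +1 → QR.
(37/251) = -1 → non-residue.
(105/251) = +1 → QR.
(148/251) = -1 → non-residue.
Total quadratic residues among the 6: 4.

4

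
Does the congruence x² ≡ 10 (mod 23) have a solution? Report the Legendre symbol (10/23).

Pull out 2: since 23 ≡ 7 (mod 8), (2/23) = +1.
Reciprocity: 5 ≡ 1 and 23 ≡ 3 (mod 4), so (5/23) = +(23/5).
Reduce top mod 5: now compute (3/5).
Reciprocity: 3 ≡ 3 and 5 ≡ 1 (mod 4), so (3/5) = +(5/3).
Reduce top mod 3: now compute (2/3).
Pull out 2: since 3 ≡ 3 (mod 8), (2/3) = -1.
Reached (1/3) = 1. Collecting the sign flips along the way, the symbol is -1.

-1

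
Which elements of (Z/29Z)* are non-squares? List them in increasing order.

Square k = 1,…,14 (k and 29−k give the same square):
1²=1, 2²=4, 3²=9, 4²=16, 5²=25, 6²≡7, 7²≡20, 8²≡6, 9²≡23, 10²≡13, 11²≡5, 12²≡28, 13²≡24, 14²≡22 (mod 29).
The residues are {1, 4, 5, 6, 7, 9, 13, 16, 20, 22, 23, 24, 25, 28}; the non-residues are the remaining 14 nonzero classes.

2 3 8 10 11 12 14 15 17 18 19 21 26 27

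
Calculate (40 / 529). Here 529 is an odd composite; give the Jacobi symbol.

Pull out 2^3: since 529 ≡ 1 (mod 8), (2/529) = +1, so (2/529)^3 = +1.
Reciprocity: 5 ≡ 1 and 529 ≡ 1 (mod 4), so (5/529) = +(529/5).
Reduce top mod 5: now compute (4/5).
Pull out 2^2: since 5 ≡ 5 (mod 8), (2/5) = -1, so (2/5)^2 = +1.
Reached (1/5) = 1. Collecting the sign flips along the way, the symbol is +1.

1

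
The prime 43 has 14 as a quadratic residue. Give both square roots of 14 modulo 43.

Since 43 ≡ 3 (mod 4), a square root of 14 is 14^((43+1)/4) = 14^11 mod 43.
Repeated squaring: 14^2≡24, 14^4≡17, 14^8≡31 (mod 43).
14^11 = 14^(8+2+1) ≡ 10 (mod 43).
Check: 10² = 100 ≡ 14 (mod 43). The two roots are 10 and 33.

10, 33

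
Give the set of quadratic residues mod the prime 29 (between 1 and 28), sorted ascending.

1 4 5 6 7 9 13 16 20 22 23 24 25 28

Square k = 1,…,14 (k and 29−k give the same square):
1²=1, 2²=4, 3²=9, 4²=16, 5²=25, 6²≡7, 7²≡20, 8²≡6, 9²≡23, 10²≡13, 11²≡5, 12²≡28, 13²≡24, 14²≡22 (mod 29).
So the quadratic residues mod 29 are {1, 4, 5, 6, 7, 9, 13, 16, 20, 22, 23, 24, 25, 28}.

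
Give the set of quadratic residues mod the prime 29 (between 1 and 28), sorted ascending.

1,4,5,6,7,9,13,16,20,22,23,24,25,28

Square k = 1,…,14 (k and 29−k give the same square):
1²=1, 2²=4, 3²=9, 4²=16, 5²=25, 6²≡7, 7²≡20, 8²≡6, 9²≡23, 10²≡13, 11²≡5, 12²≡28, 13²≡24, 14²≡22 (mod 29).
So the quadratic residues mod 29 are {1, 4, 5, 6, 7, 9, 13, 16, 20, 22, 23, 24, 25, 28}.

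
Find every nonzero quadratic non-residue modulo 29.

Square k = 1,…,14 (k and 29−k give the same square):
1²=1, 2²=4, 3²=9, 4²=16, 5²=25, 6²≡7, 7²≡20, 8²≡6, 9²≡23, 10²≡13, 11²≡5, 12²≡28, 13²≡24, 14²≡22 (mod 29).
The residues are {1, 4, 5, 6, 7, 9, 13, 16, 20, 22, 23, 24, 25, 28}; the non-residues are the remaining 14 nonzero classes.

2, 3, 8, 10, 11, 12, 14, 15, 17, 18, 19, 21, 26, 27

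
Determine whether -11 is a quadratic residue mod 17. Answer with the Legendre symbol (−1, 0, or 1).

-1

Euler's criterion: (-11/17) ≡ 6^8 (mod 17).
6^2 ≡ 2 (mod 17)
6^4 ≡ 4 (mod 17)
6^8 ≡ 16 (mod 17)
6^8 = 6^(8) ≡ 16 (mod 17).
Result is 16 ≡ −1, so (-11/17) = −1.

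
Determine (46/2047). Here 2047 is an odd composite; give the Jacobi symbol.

0

Pull out 2: since 2047 ≡ 7 (mod 8), (2/2047) = +1.
Reciprocity: 23 ≡ 3 and 2047 ≡ 3 (mod 4), so (23/2047) = −(2047/23).
Reduce top mod 23: now compute (0/23).
Top reduces to 0: gcd > 1, so the symbol is 0.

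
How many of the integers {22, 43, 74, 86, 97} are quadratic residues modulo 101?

3

(22/101) = +1 → QR.
(43/101) = +1 → QR.
(74/101) = -1 → non-residue.
(86/101) = -1 → non-residue.
(97/101) = +1 → QR.
Total quadratic residues among the 5: 3.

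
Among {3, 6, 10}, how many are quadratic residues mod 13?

(3/13) = +1 → QR.
(6/13) = -1 → non-residue.
(10/13) = +1 → QR.
Total quadratic residues among the 3: 2.

2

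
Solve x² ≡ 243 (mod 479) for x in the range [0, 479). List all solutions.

200, 279

Since 479 ≡ 3 (mod 4), a square root of 243 is 243^((479+1)/4) = 243^120 mod 479.
Repeated squaring: 243^2≡132, 243^4≡180, 243^8≡307, 243^16≡365, 243^32≡63, 243^64≡137 (mod 479).
243^120 = 243^(64+32+16+8) ≡ 200 (mod 479).
Check: 200² = 40000 ≡ 243 (mod 479). The two roots are 200 and 279.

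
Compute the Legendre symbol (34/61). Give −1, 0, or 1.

Pull out 2: since 61 ≡ 5 (mod 8), (2/61) = -1.
Reciprocity: 17 ≡ 1 and 61 ≡ 1 (mod 4), so (17/61) = +(61/17).
Reduce top mod 17: now compute (10/17).
Pull out 2: since 17 ≡ 1 (mod 8), (2/17) = +1.
Reciprocity: 5 ≡ 1 and 17 ≡ 1 (mod 4), so (5/17) = +(17/5).
Reduce top mod 5: now compute (2/5).
Pull out 2: since 5 ≡ 5 (mod 8), (2/5) = -1.
Reached (1/5) = 1. Collecting the sign flips along the way, the symbol is +1.

1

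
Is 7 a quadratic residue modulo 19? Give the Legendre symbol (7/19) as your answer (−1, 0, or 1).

Euler's criterion: (7/19) ≡ 7^9 (mod 19).
7^2 ≡ 11 (mod 19)
7^4 ≡ 7 (mod 19)
7^8 ≡ 11 (mod 19)
7^9 = 7^(8+1) ≡ 1 (mod 19).
Result is 1, so (7/19) = 1.

1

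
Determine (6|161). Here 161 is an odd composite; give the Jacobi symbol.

Pull out 2: since 161 ≡ 1 (mod 8), (2/161) = +1.
Reciprocity: 3 ≡ 3 and 161 ≡ 1 (mod 4), so (3/161) = +(161/3).
Reduce top mod 3: now compute (2/3).
Pull out 2: since 3 ≡ 3 (mod 8), (2/3) = -1.
Reached (1/3) = 1. Collecting the sign flips along the way, the symbol is -1.

-1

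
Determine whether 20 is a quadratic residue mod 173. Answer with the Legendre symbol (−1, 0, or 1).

-1

Pull out 2^2: since 173 ≡ 5 (mod 8), (2/173) = -1, so (2/173)^2 = +1.
Reciprocity: 5 ≡ 1 and 173 ≡ 1 (mod 4), so (5/173) = +(173/5).
Reduce top mod 5: now compute (3/5).
Reciprocity: 3 ≡ 3 and 5 ≡ 1 (mod 4), so (3/5) = +(5/3).
Reduce top mod 3: now compute (2/3).
Pull out 2: since 3 ≡ 3 (mod 8), (2/3) = -1.
Reached (1/3) = 1. Collecting the sign flips along the way, the symbol is -1.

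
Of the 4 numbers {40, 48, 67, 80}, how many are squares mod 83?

2

(40/83) = +1 → QR.
(48/83) = +1 → QR.
(67/83) = -1 → non-residue.
(80/83) = -1 → non-residue.
Total quadratic residues among the 4: 2.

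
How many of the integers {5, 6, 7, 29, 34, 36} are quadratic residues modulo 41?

2

(5/41) = +1 → QR.
(6/41) = -1 → non-residue.
(7/41) = -1 → non-residue.
(29/41) = -1 → non-residue.
(34/41) = -1 → non-residue.
(36/41) = +1 → QR.
Total quadratic residues among the 6: 2.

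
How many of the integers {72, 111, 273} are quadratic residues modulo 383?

(72/383) = +1 → QR.
(111/383) = -1 → non-residue.
(273/383) = -1 → non-residue.
Total quadratic residues among the 3: 1.

1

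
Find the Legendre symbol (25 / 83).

Reciprocity: 25 ≡ 1 and 83 ≡ 3 (mod 4), so (25/83) = +(83/25).
Reduce top mod 25: now compute (8/25).
Pull out 2^3: since 25 ≡ 1 (mod 8), (2/25) = +1, so (2/25)^3 = +1.
Reached (1/25) = 1. Collecting the sign flips along the way, the symbol is +1.

1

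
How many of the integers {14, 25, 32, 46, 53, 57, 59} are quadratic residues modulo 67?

3

(14/67) = +1 → QR.
(25/67) = +1 → QR.
(32/67) = -1 → non-residue.
(46/67) = -1 → non-residue.
(53/67) = -1 → non-residue.
(57/67) = -1 → non-residue.
(59/67) = +1 → QR.
Total quadratic residues among the 7: 3.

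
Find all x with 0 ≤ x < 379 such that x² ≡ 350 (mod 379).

Since 379 ≡ 3 (mod 4), a square root of 350 is 350^((379+1)/4) = 350^95 mod 379.
Repeated squaring: 350^2≡83, 350^4≡67, 350^8≡320, 350^16≡70, 350^32≡352, 350^64≡350 (mod 379).
350^95 = 350^(64+16+8+4+2+1) ≡ 352 (mod 379).
Check: 352² = 123904 ≡ 350 (mod 379). The two roots are 27 and 352.

27, 352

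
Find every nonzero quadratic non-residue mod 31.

3 6 11 12 13 15 17 21 22 23 24 26 27 29 30

Square k = 1,…,15 (k and 31−k give the same square):
1²=1, 2²=4, 3²=9, 4²=16, 5²=25, 6²≡5, 7²≡18, 8²≡2, 9²≡19, 10²≡7, 11²≡28, 12²≡20, 13²≡14, 14²≡10, 15²≡8 (mod 31).
The residues are {1, 2, 4, 5, 7, 8, 9, 10, 14, 16, 18, 19, 20, 25, 28}; the non-residues are the remaining 15 nonzero classes.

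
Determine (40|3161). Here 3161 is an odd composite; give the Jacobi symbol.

1

Pull out 2^3: since 3161 ≡ 1 (mod 8), (2/3161) = +1, so (2/3161)^3 = +1.
Reciprocity: 5 ≡ 1 and 3161 ≡ 1 (mod 4), so (5/3161) = +(3161/5).
Reduce top mod 5: now compute (1/5).
Reached (1/5) = 1. Collecting the sign flips along the way, the symbol is +1.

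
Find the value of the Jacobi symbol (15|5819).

1

Reciprocity: 15 ≡ 3 and 5819 ≡ 3 (mod 4), so (15/5819) = −(5819/15).
Reduce top mod 15: now compute (14/15).
Pull out 2: since 15 ≡ 7 (mod 8), (2/15) = +1.
Reciprocity: 7 ≡ 3 and 15 ≡ 3 (mod 4), so (7/15) = −(15/7).
Reduce top mod 7: now compute (1/7).
Reached (1/7) = 1. Collecting the sign flips along the way, the symbol is +1.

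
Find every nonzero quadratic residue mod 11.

Square k = 1,…,5 (k and 11−k give the same square):
1²=1, 2²=4, 3²=9, 4²≡5, 5²≡3 (mod 11).
So the quadratic residues mod 11 are {1, 3, 4, 5, 9}.

1, 3, 4, 5, 9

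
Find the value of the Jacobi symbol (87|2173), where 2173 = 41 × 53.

Reciprocity: 87 ≡ 3 and 2173 ≡ 1 (mod 4), so (87/2173) = +(2173/87).
Reduce top mod 87: now compute (85/87).
Reciprocity: 85 ≡ 1 and 87 ≡ 3 (mod 4), so (85/87) = +(87/85).
Reduce top mod 85: now compute (2/85).
Pull out 2: since 85 ≡ 5 (mod 8), (2/85) = -1.
Reached (1/85) = 1. Collecting the sign flips along the way, the symbol is -1.

-1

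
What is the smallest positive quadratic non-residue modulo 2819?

(2/2819) = −1, so 2 is the smallest positive non-residue mod 2819.

2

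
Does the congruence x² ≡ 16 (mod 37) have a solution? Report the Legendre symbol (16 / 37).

Euler's criterion: (16/37) ≡ 16^18 (mod 37).
16^2 ≡ 34 (mod 37)
16^4 ≡ 9 (mod 37)
16^8 ≡ 7 (mod 37)
16^16 ≡ 12 (mod 37)
16^18 = 16^(16+2) ≡ 1 (mod 37).
Result is 1, so (16/37) = 1.

1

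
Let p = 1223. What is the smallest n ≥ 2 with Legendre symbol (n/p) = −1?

(2/1223) = +1, so 2 is a residue.
(3/1223) = +1, so 3 is a residue.
(4/1223) = +1, so 4 is a residue.
(5/1223) = −1, so 5 is the smallest positive non-residue mod 1223.

5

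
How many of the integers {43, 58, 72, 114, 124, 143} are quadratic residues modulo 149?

(43/149) = -1 → non-residue.
(58/149) = -1 → non-residue.
(72/149) = -1 → non-residue.
(114/149) = +1 → QR.
(124/149) = +1 → QR.
(143/149) = +1 → QR.
Total quadratic residues among the 6: 3.

3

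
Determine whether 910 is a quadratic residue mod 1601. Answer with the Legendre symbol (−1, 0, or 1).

1

Pull out 2: since 1601 ≡ 1 (mod 8), (2/1601) = +1.
Reciprocity: 455 ≡ 3 and 1601 ≡ 1 (mod 4), so (455/1601) = +(1601/455).
Reduce top mod 455: now compute (236/455).
Pull out 2^2: since 455 ≡ 7 (mod 8), (2/455) = +1, so (2/455)^2 = +1.
Reciprocity: 59 ≡ 3 and 455 ≡ 3 (mod 4), so (59/455) = −(455/59).
Reduce top mod 59: now compute (42/59).
Pull out 2: since 59 ≡ 3 (mod 8), (2/59) = -1.
Reciprocity: 21 ≡ 1 and 59 ≡ 3 (mod 4), so (21/59) = +(59/21).
Reduce top mod 21: now compute (17/21).
Reciprocity: 17 ≡ 1 and 21 ≡ 1 (mod 4), so (17/21) = +(21/17).
Reduce top mod 17: now compute (4/17).
Pull out 2^2: since 17 ≡ 1 (mod 8), (2/17) = +1, so (2/17)^2 = +1.
Reached (1/17) = 1. Collecting the sign flips along the way, the symbol is +1.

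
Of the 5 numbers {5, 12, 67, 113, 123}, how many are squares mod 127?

1

(5/127) = -1 → non-residue.
(12/127) = -1 → non-residue.
(67/127) = -1 → non-residue.
(113/127) = +1 → QR.
(123/127) = -1 → non-residue.
Total quadratic residues among the 5: 1.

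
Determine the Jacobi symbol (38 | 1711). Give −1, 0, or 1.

Pull out 2: since 1711 ≡ 7 (mod 8), (2/1711) = +1.
Reciprocity: 19 ≡ 3 and 1711 ≡ 3 (mod 4), so (19/1711) = −(1711/19).
Reduce top mod 19: now compute (1/19).
Reached (1/19) = 1. Collecting the sign flips along the way, the symbol is -1.

-1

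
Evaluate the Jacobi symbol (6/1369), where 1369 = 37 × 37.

1

Pull out 2: since 1369 ≡ 1 (mod 8), (2/1369) = +1.
Reciprocity: 3 ≡ 3 and 1369 ≡ 1 (mod 4), so (3/1369) = +(1369/3).
Reduce top mod 3: now compute (1/3).
Reached (1/3) = 1. Collecting the sign flips along the way, the symbol is +1.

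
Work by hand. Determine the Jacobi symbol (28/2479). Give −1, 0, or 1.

Pull out 2^2: since 2479 ≡ 7 (mod 8), (2/2479) = +1, so (2/2479)^2 = +1.
Reciprocity: 7 ≡ 3 and 2479 ≡ 3 (mod 4), so (7/2479) = −(2479/7).
Reduce top mod 7: now compute (1/7).
Reached (1/7) = 1. Collecting the sign flips along the way, the symbol is -1.

-1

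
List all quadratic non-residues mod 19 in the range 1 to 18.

2,3,8,10,12,13,14,15,18

Square k = 1,…,9 (k and 19−k give the same square):
1²=1, 2²=4, 3²=9, 4²=16, 5²≡6, 6²≡17, 7²≡11, 8²≡7, 9²≡5 (mod 19).
The residues are {1, 4, 5, 6, 7, 9, 11, 16, 17}; the non-residues are the remaining 9 nonzero classes.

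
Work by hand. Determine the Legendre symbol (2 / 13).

Pull out 2: since 13 ≡ 5 (mod 8), (2/13) = -1.
Reached (1/13) = 1. Collecting the sign flips along the way, the symbol is -1.

-1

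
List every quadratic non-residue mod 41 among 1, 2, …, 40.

3, 6, 7, 11, 12, 13, 14, 15, 17, 19, 22, 24, 26, 27, 28, 29, 30, 34, 35, 38

Square k = 1,…,20 (k and 41−k give the same square):
1²=1, 2²=4, 3²=9, 4²=16, 5²=25, 6²=36, 7²≡8, 8²≡23, 9²≡40, 10²≡18, 11²≡39, 12²≡21, 13²≡5, 14²≡32, 15²≡20, 16²≡10, 17²≡2, 18²≡37, 19²≡33, 20²≡31 (mod 41).
The residues are {1, 2, 4, 5, 8, 9, 10, 16, 18, 20, 21, 23, 25, 31, 32, 33, 36, 37, 39, 40}; the non-residues are the remaining 20 nonzero classes.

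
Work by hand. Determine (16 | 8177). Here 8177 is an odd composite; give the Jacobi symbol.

Pull out 2^4: since 8177 ≡ 1 (mod 8), (2/8177) = +1, so (2/8177)^4 = +1.
Reached (1/8177) = 1. Collecting the sign flips along the way, the symbol is +1.

1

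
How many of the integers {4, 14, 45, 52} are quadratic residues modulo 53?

(4/53) = +1 → QR.
(14/53) = -1 → non-residue.
(45/53) = -1 → non-residue.
(52/53) = +1 → QR.
Total quadratic residues among the 4: 2.

2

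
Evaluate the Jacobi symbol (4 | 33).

Pull out 2^2: since 33 ≡ 1 (mod 8), (2/33) = +1, so (2/33)^2 = +1.
Reached (1/33) = 1. Collecting the sign flips along the way, the symbol is +1.

1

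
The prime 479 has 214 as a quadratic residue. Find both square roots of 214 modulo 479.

Since 479 ≡ 3 (mod 4), a square root of 214 is 214^((479+1)/4) = 214^120 mod 479.
Repeated squaring: 214^2≡291, 214^4≡377, 214^8≡345, 214^16≡233, 214^32≡162, 214^64≡378 (mod 479).
214^120 = 214^(64+32+16+8) ≡ 385 (mod 479).
Check: 385² = 148225 ≡ 214 (mod 479). The two roots are 94 and 385.

94, 385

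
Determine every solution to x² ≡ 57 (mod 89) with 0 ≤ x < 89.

89 ≡ 1 (mod 4), so we find a root by search.
Trying successive values, 18² = 324 ≡ 57 (mod 89). The other root is 89 − 18 = 71.

18, 71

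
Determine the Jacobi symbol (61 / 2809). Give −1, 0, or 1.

Reciprocity: 61 ≡ 1 and 2809 ≡ 1 (mod 4), so (61/2809) = +(2809/61).
Reduce top mod 61: now compute (3/61).
Reciprocity: 3 ≡ 3 and 61 ≡ 1 (mod 4), so (3/61) = +(61/3).
Reduce top mod 3: now compute (1/3).
Reached (1/3) = 1. Collecting the sign flips along the way, the symbol is +1.

1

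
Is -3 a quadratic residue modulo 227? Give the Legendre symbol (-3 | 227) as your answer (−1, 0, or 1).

First reduce: -3 ≡ 224 (mod 227).
Pull out 2^5: since 227 ≡ 3 (mod 8), (2/227) = -1, so (2/227)^5 = -1.
Reciprocity: 7 ≡ 3 and 227 ≡ 3 (mod 4), so (7/227) = −(227/7).
Reduce top mod 7: now compute (3/7).
Reciprocity: 3 ≡ 3 and 7 ≡ 3 (mod 4), so (3/7) = −(7/3).
Reduce top mod 3: now compute (1/3).
Reached (1/3) = 1. Collecting the sign flips along the way, the symbol is -1.

-1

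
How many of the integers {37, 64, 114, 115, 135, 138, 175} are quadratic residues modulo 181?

(37/181) = +1 → QR.
(64/181) = +1 → QR.
(114/181) = +1 → QR.
(115/181) = -1 → non-residue.
(135/181) = +1 → QR.
(138/181) = +1 → QR.
(175/181) = -1 → non-residue.
Total quadratic residues among the 7: 5.

5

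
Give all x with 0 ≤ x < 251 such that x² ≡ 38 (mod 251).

17, 234

Since 251 ≡ 3 (mod 4), a square root of 38 is 38^((251+1)/4) = 38^63 mod 251.
Repeated squaring: 38^2≡189, 38^4≡79, 38^8≡217, 38^16≡152, 38^32≡12 (mod 251).
38^63 = 38^(32+16+8+4+2+1) ≡ 17 (mod 251).
Check: 17² = 289 ≡ 38 (mod 251). The two roots are 17 and 234.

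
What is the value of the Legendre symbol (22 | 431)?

Pull out 2: since 431 ≡ 7 (mod 8), (2/431) = +1.
Reciprocity: 11 ≡ 3 and 431 ≡ 3 (mod 4), so (11/431) = −(431/11).
Reduce top mod 11: now compute (2/11).
Pull out 2: since 11 ≡ 3 (mod 8), (2/11) = -1.
Reached (1/11) = 1. Collecting the sign flips along the way, the symbol is +1.

1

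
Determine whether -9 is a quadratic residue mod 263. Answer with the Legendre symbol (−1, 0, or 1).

-1

First reduce: -9 ≡ 254 (mod 263).
Pull out 2: since 263 ≡ 7 (mod 8), (2/263) = +1.
Reciprocity: 127 ≡ 3 and 263 ≡ 3 (mod 4), so (127/263) = −(263/127).
Reduce top mod 127: now compute (9/127).
Reciprocity: 9 ≡ 1 and 127 ≡ 3 (mod 4), so (9/127) = +(127/9).
Reduce top mod 9: now compute (1/9).
Reached (1/9) = 1. Collecting the sign flips along the way, the symbol is -1.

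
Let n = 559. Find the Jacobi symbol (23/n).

Reciprocity: 23 ≡ 3 and 559 ≡ 3 (mod 4), so (23/559) = −(559/23).
Reduce top mod 23: now compute (7/23).
Reciprocity: 7 ≡ 3 and 23 ≡ 3 (mod 4), so (7/23) = −(23/7).
Reduce top mod 7: now compute (2/7).
Pull out 2: since 7 ≡ 7 (mod 8), (2/7) = +1.
Reached (1/7) = 1. Collecting the sign flips along the way, the symbol is +1.

1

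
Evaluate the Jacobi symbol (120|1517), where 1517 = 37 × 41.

Pull out 2^3: since 1517 ≡ 5 (mod 8), (2/1517) = -1, so (2/1517)^3 = -1.
Reciprocity: 15 ≡ 3 and 1517 ≡ 1 (mod 4), so (15/1517) = +(1517/15).
Reduce top mod 15: now compute (2/15).
Pull out 2: since 15 ≡ 7 (mod 8), (2/15) = +1.
Reached (1/15) = 1. Collecting the sign flips along the way, the symbol is -1.

-1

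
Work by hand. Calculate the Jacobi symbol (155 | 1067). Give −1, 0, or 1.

Reciprocity: 155 ≡ 3 and 1067 ≡ 3 (mod 4), so (155/1067) = −(1067/155).
Reduce top mod 155: now compute (137/155).
Reciprocity: 137 ≡ 1 and 155 ≡ 3 (mod 4), so (137/155) = +(155/137).
Reduce top mod 137: now compute (18/137).
Pull out 2: since 137 ≡ 1 (mod 8), (2/137) = +1.
Reciprocity: 9 ≡ 1 and 137 ≡ 1 (mod 4), so (9/137) = +(137/9).
Reduce top mod 9: now compute (2/9).
Pull out 2: since 9 ≡ 1 (mod 8), (2/9) = +1.
Reached (1/9) = 1. Collecting the sign flips along the way, the symbol is -1.

-1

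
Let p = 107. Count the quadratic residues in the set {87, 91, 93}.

(87/107) = +1 → QR.
(91/107) = -1 → non-residue.
(93/107) = -1 → non-residue.
Total quadratic residues among the 3: 1.

1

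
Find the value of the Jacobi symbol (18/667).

-1

Pull out 2: since 667 ≡ 3 (mod 8), (2/667) = -1.
Reciprocity: 9 ≡ 1 and 667 ≡ 3 (mod 4), so (9/667) = +(667/9).
Reduce top mod 9: now compute (1/9).
Reached (1/9) = 1. Collecting the sign flips along the way, the symbol is -1.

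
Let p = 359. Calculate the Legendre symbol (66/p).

Euler's criterion: (66/359) ≡ 66^179 (mod 359).
66^2 ≡ 48 (mod 359)
66^4 ≡ 150 (mod 359)
66^8 ≡ 242 (mod 359)
66^16 ≡ 47 (mod 359)
66^32 ≡ 55 (mod 359)
66^64 ≡ 153 (mod 359)
66^128 ≡ 74 (mod 359)
66^179 = 66^(128+32+16+2+1) ≡ 1 (mod 359).
Result is 1, so (66/359) = 1.

1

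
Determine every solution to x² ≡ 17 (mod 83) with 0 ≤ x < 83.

10, 73

Since 83 ≡ 3 (mod 4), a square root of 17 is 17^((83+1)/4) = 17^21 mod 83.
Repeated squaring: 17^2≡40, 17^4≡23, 17^8≡31, 17^16≡48 (mod 83).
17^21 = 17^(16+4+1) ≡ 10 (mod 83).
Check: 10² = 100 ≡ 17 (mod 83). The two roots are 10 and 73.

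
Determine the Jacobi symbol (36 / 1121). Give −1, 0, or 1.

Pull out 2^2: since 1121 ≡ 1 (mod 8), (2/1121) = +1, so (2/1121)^2 = +1.
Reciprocity: 9 ≡ 1 and 1121 ≡ 1 (mod 4), so (9/1121) = +(1121/9).
Reduce top mod 9: now compute (5/9).
Reciprocity: 5 ≡ 1 and 9 ≡ 1 (mod 4), so (5/9) = +(9/5).
Reduce top mod 5: now compute (4/5).
Pull out 2^2: since 5 ≡ 5 (mod 8), (2/5) = -1, so (2/5)^2 = +1.
Reached (1/5) = 1. Collecting the sign flips along the way, the symbol is +1.

1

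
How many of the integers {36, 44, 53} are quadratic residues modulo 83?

(36/83) = +1 → QR.
(44/83) = +1 → QR.
(53/83) = -1 → non-residue.
Total quadratic residues among the 3: 2.

2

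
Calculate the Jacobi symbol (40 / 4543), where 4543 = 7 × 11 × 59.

Pull out 2^3: since 4543 ≡ 7 (mod 8), (2/4543) = +1, so (2/4543)^3 = +1.
Reciprocity: 5 ≡ 1 and 4543 ≡ 3 (mod 4), so (5/4543) = +(4543/5).
Reduce top mod 5: now compute (3/5).
Reciprocity: 3 ≡ 3 and 5 ≡ 1 (mod 4), so (3/5) = +(5/3).
Reduce top mod 3: now compute (2/3).
Pull out 2: since 3 ≡ 3 (mod 8), (2/3) = -1.
Reached (1/3) = 1. Collecting the sign flips along the way, the symbol is -1.

-1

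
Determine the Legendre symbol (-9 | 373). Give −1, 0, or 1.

1

First reduce: -9 ≡ 364 (mod 373).
Pull out 2^2: since 373 ≡ 5 (mod 8), (2/373) = -1, so (2/373)^2 = +1.
Reciprocity: 91 ≡ 3 and 373 ≡ 1 (mod 4), so (91/373) = +(373/91).
Reduce top mod 91: now compute (9/91).
Reciprocity: 9 ≡ 1 and 91 ≡ 3 (mod 4), so (9/91) = +(91/9).
Reduce top mod 9: now compute (1/9).
Reached (1/9) = 1. Collecting the sign flips along the way, the symbol is +1.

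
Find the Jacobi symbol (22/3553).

0

Pull out 2: since 3553 ≡ 1 (mod 8), (2/3553) = +1.
Reciprocity: 11 ≡ 3 and 3553 ≡ 1 (mod 4), so (11/3553) = +(3553/11).
Reduce top mod 11: now compute (0/11).
Top reduces to 0: gcd > 1, so the symbol is 0.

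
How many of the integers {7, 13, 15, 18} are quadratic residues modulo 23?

(7/23) = -1 → non-residue.
(13/23) = +1 → QR.
(15/23) = -1 → non-residue.
(18/23) = +1 → QR.
Total quadratic residues among the 4: 2.

2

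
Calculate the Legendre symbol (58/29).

0

First reduce: 58 ≡ 0 (mod 29).
Top reduces to 0: gcd > 1, so the symbol is 0.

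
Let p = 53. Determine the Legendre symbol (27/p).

Reciprocity: 27 ≡ 3 and 53 ≡ 1 (mod 4), so (27/53) = +(53/27).
Reduce top mod 27: now compute (26/27).
Pull out 2: since 27 ≡ 3 (mod 8), (2/27) = -1.
Reciprocity: 13 ≡ 1 and 27 ≡ 3 (mod 4), so (13/27) = +(27/13).
Reduce top mod 13: now compute (1/13).
Reached (1/13) = 1. Collecting the sign flips along the way, the symbol is -1.

-1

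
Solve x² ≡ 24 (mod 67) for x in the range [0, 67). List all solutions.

15, 52

Since 67 ≡ 3 (mod 4), a square root of 24 is 24^((67+1)/4) = 24^17 mod 67.
Repeated squaring: 24^2≡40, 24^4≡59, 24^8≡64, 24^16≡9 (mod 67).
24^17 = 24^(16+1) ≡ 15 (mod 67).
Check: 15² = 225 ≡ 24 (mod 67). The two roots are 15 and 52.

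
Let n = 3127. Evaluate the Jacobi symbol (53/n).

0

Reciprocity: 53 ≡ 1 and 3127 ≡ 3 (mod 4), so (53/3127) = +(3127/53).
Reduce top mod 53: now compute (0/53).
Top reduces to 0: gcd > 1, so the symbol is 0.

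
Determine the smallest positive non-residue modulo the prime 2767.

(2/2767) = +1, so 2 is a residue.
(3/2767) = −1, so 3 is the smallest positive non-residue mod 2767.

3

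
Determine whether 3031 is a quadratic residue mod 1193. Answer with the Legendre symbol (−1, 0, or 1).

-1

Euler's criterion: (3031/1193) ≡ 645^596 (mod 1193).
645^2 ≡ 861 (mod 1193)
645^4 ≡ 468 (mod 1193)
645^8 ≡ 705 (mod 1193)
645^16 ≡ 737 (mod 1193)
645^32 ≡ 354 (mod 1193)
645^64 ≡ 51 (mod 1193)
645^128 ≡ 215 (mod 1193)
645^256 ≡ 891 (mod 1193)
645^512 ≡ 536 (mod 1193)
645^596 = 645^(512+64+16+4) ≡ 1192 (mod 1193).
Result is 1192 ≡ −1, so (3031/1193) = −1.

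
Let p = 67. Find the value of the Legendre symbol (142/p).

Euler's criterion: (142/67) ≡ 8^33 (mod 67).
8^2 ≡ 64 (mod 67)
8^4 ≡ 9 (mod 67)
8^8 ≡ 14 (mod 67)
8^16 ≡ 62 (mod 67)
8^32 ≡ 25 (mod 67)
8^33 = 8^(32+1) ≡ 66 (mod 67).
Result is 66 ≡ −1, so (142/67) = −1.

-1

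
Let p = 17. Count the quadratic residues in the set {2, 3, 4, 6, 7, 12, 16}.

3

(2/17) = +1 → QR.
(3/17) = -1 → non-residue.
(4/17) = +1 → QR.
(6/17) = -1 → non-residue.
(7/17) = -1 → non-residue.
(12/17) = -1 → non-residue.
(16/17) = +1 → QR.
Total quadratic residues among the 7: 3.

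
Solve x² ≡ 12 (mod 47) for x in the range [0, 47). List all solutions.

23, 24

Since 47 ≡ 3 (mod 4), a square root of 12 is 12^((47+1)/4) = 12^12 mod 47.
Repeated squaring: 12^2≡3, 12^4≡9, 12^8≡34 (mod 47).
12^12 = 12^(8+4) ≡ 24 (mod 47).
Check: 24² = 576 ≡ 12 (mod 47). The two roots are 23 and 24.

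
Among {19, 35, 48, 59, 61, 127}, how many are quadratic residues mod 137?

(19/137) = +1 → QR.
(35/137) = -1 → non-residue.
(48/137) = -1 → non-residue.
(59/137) = +1 → QR.
(61/137) = +1 → QR.
(127/137) = -1 → non-residue.
Total quadratic residues among the 6: 3.

3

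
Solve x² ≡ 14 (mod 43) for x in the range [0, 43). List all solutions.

10, 33

Since 43 ≡ 3 (mod 4), a square root of 14 is 14^((43+1)/4) = 14^11 mod 43.
Repeated squaring: 14^2≡24, 14^4≡17, 14^8≡31 (mod 43).
14^11 = 14^(8+2+1) ≡ 10 (mod 43).
Check: 10² = 100 ≡ 14 (mod 43). The two roots are 10 and 33.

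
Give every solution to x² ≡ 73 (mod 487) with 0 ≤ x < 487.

63, 424

Since 487 ≡ 3 (mod 4), a square root of 73 is 73^((487+1)/4) = 73^122 mod 487.
Repeated squaring: 73^2≡459, 73^4≡297, 73^8≡62, 73^16≡435, 73^32≡269, 73^64≡285 (mod 487).
73^122 = 73^(64+32+16+8+2) ≡ 424 (mod 487).
Check: 424² = 179776 ≡ 73 (mod 487). The two roots are 63 and 424.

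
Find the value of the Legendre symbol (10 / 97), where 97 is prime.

-1

Pull out 2: since 97 ≡ 1 (mod 8), (2/97) = +1.
Reciprocity: 5 ≡ 1 and 97 ≡ 1 (mod 4), so (5/97) = +(97/5).
Reduce top mod 5: now compute (2/5).
Pull out 2: since 5 ≡ 5 (mod 8), (2/5) = -1.
Reached (1/5) = 1. Collecting the sign flips along the way, the symbol is -1.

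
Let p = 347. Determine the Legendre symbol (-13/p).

First reduce: -13 ≡ 334 (mod 347).
Pull out 2: since 347 ≡ 3 (mod 8), (2/347) = -1.
Reciprocity: 167 ≡ 3 and 347 ≡ 3 (mod 4), so (167/347) = −(347/167).
Reduce top mod 167: now compute (13/167).
Reciprocity: 13 ≡ 1 and 167 ≡ 3 (mod 4), so (13/167) = +(167/13).
Reduce top mod 13: now compute (11/13).
Reciprocity: 11 ≡ 3 and 13 ≡ 1 (mod 4), so (11/13) = +(13/11).
Reduce top mod 11: now compute (2/11).
Pull out 2: since 11 ≡ 3 (mod 8), (2/11) = -1.
Reached (1/11) = 1. Collecting the sign flips along the way, the symbol is -1.

-1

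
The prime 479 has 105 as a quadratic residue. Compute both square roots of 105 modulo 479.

50, 429

Since 479 ≡ 3 (mod 4), a square root of 105 is 105^((479+1)/4) = 105^120 mod 479.
Repeated squaring: 105^2≡8, 105^4≡64, 105^8≡264, 105^16≡241, 105^32≡122, 105^64≡35 (mod 479).
105^120 = 105^(64+32+16+8) ≡ 50 (mod 479).
Check: 50² = 2500 ≡ 105 (mod 479). The two roots are 50 and 429.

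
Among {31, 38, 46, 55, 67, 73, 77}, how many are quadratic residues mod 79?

6

(31/79) = +1 → QR.
(38/79) = +1 → QR.
(46/79) = +1 → QR.
(55/79) = +1 → QR.
(67/79) = +1 → QR.
(73/79) = +1 → QR.
(77/79) = -1 → non-residue.
Total quadratic residues among the 7: 6.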